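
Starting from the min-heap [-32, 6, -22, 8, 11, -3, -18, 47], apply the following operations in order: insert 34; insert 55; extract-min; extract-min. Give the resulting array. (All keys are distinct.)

insert 34:
  append 34 at index 8 → [-32, 6, -22, 8, 11, -3, -18, 47, 34] (no swap needed)
insert 55:
  append 55 at index 9 → [-32, 6, -22, 8, 11, -3, -18, 47, 34, 55] (no swap needed)
extract-min → returns -32:
  remove root -32; move last element 55 to root → [55, 6, -22, 8, 11, -3, -18, 47, 34]
  55 vs smaller child -22 at index 2, swap → [-22, 6, 55, 8, 11, -3, -18, 47, 34]
  55 vs smaller child -18 at index 6, swap → [-22, 6, -18, 8, 11, -3, 55, 47, 34]
extract-min → returns -22:
  remove root -22; move last element 34 to root → [34, 6, -18, 8, 11, -3, 55, 47]
  34 vs smaller child -18 at index 2, swap → [-18, 6, 34, 8, 11, -3, 55, 47]
  34 vs smaller child -3 at index 5, swap → [-18, 6, -3, 8, 11, 34, 55, 47]

[-18, 6, -3, 8, 11, 34, 55, 47]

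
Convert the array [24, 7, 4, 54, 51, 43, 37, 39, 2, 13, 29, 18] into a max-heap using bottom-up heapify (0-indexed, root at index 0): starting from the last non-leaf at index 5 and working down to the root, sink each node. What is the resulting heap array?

sift down from index 5: already satisfies heap property
sift down from index 4: already satisfies heap property
sift down from index 3: already satisfies heap property
sift down from index 2:
  4 vs larger child 43 at index 5, swap → [24, 7, 43, 54, 51, 4, 37, 39, 2, 13, 29, 18]
  4 vs only child 18 at index 11, swap → [24, 7, 43, 54, 51, 18, 37, 39, 2, 13, 29, 4]
sift down from index 1:
  7 vs larger child 54 at index 3, swap → [24, 54, 43, 7, 51, 18, 37, 39, 2, 13, 29, 4]
  7 vs larger child 39 at index 7, swap → [24, 54, 43, 39, 51, 18, 37, 7, 2, 13, 29, 4]
sift down from index 0:
  24 vs larger child 54 at index 1, swap → [54, 24, 43, 39, 51, 18, 37, 7, 2, 13, 29, 4]
  24 vs larger child 51 at index 4, swap → [54, 51, 43, 39, 24, 18, 37, 7, 2, 13, 29, 4]
  24 vs larger child 29 at index 10, swap → [54, 51, 43, 39, 29, 18, 37, 7, 2, 13, 24, 4]

[54, 51, 43, 39, 29, 18, 37, 7, 2, 13, 24, 4]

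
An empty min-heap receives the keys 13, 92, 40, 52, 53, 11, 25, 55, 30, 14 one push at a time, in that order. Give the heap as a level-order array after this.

Insert 13:
  append 13 at index 0 → [13] (no swap needed)
Insert 92:
  append 92 at index 1 → [13, 92] (no swap needed)
Insert 40:
  append 40 at index 2 → [13, 92, 40] (no swap needed)
Insert 52:
  append 52 at index 3 → [13, 92, 40, 52]
  52 < parent 92 at index 1, swap → [13, 52, 40, 92]
Insert 53:
  append 53 at index 4 → [13, 52, 40, 92, 53] (no swap needed)
Insert 11:
  append 11 at index 5 → [13, 52, 40, 92, 53, 11]
  11 < parent 40 at index 2, swap → [13, 52, 11, 92, 53, 40]
  11 < parent 13 at index 0, swap → [11, 52, 13, 92, 53, 40]
Insert 25:
  append 25 at index 6 → [11, 52, 13, 92, 53, 40, 25] (no swap needed)
Insert 55:
  append 55 at index 7 → [11, 52, 13, 92, 53, 40, 25, 55]
  55 < parent 92 at index 3, swap → [11, 52, 13, 55, 53, 40, 25, 92]
Insert 30:
  append 30 at index 8 → [11, 52, 13, 55, 53, 40, 25, 92, 30]
  30 < parent 55 at index 3, swap → [11, 52, 13, 30, 53, 40, 25, 92, 55]
  30 < parent 52 at index 1, swap → [11, 30, 13, 52, 53, 40, 25, 92, 55]
Insert 14:
  append 14 at index 9 → [11, 30, 13, 52, 53, 40, 25, 92, 55, 14]
  14 < parent 53 at index 4, swap → [11, 30, 13, 52, 14, 40, 25, 92, 55, 53]
  14 < parent 30 at index 1, swap → [11, 14, 13, 52, 30, 40, 25, 92, 55, 53]

[11, 14, 13, 52, 30, 40, 25, 92, 55, 53]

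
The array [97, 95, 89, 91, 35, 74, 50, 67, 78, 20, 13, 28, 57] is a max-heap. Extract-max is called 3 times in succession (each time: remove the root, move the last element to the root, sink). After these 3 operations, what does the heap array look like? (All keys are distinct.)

extract-max #1 returns 97:
  remove root 97; move last element 57 to root → [57, 95, 89, 91, 35, 74, 50, 67, 78, 20, 13, 28]
  57 vs larger child 95 at index 1, swap → [95, 57, 89, 91, 35, 74, 50, 67, 78, 20, 13, 28]
  57 vs larger child 91 at index 3, swap → [95, 91, 89, 57, 35, 74, 50, 67, 78, 20, 13, 28]
  57 vs larger child 78 at index 8, swap → [95, 91, 89, 78, 35, 74, 50, 67, 57, 20, 13, 28]
extract-max #2 returns 95:
  remove root 95; move last element 28 to root → [28, 91, 89, 78, 35, 74, 50, 67, 57, 20, 13]
  28 vs larger child 91 at index 1, swap → [91, 28, 89, 78, 35, 74, 50, 67, 57, 20, 13]
  28 vs larger child 78 at index 3, swap → [91, 78, 89, 28, 35, 74, 50, 67, 57, 20, 13]
  28 vs larger child 67 at index 7, swap → [91, 78, 89, 67, 35, 74, 50, 28, 57, 20, 13]
extract-max #3 returns 91:
  remove root 91; move last element 13 to root → [13, 78, 89, 67, 35, 74, 50, 28, 57, 20]
  13 vs larger child 89 at index 2, swap → [89, 78, 13, 67, 35, 74, 50, 28, 57, 20]
  13 vs larger child 74 at index 5, swap → [89, 78, 74, 67, 35, 13, 50, 28, 57, 20]

[89, 78, 74, 67, 35, 13, 50, 28, 57, 20]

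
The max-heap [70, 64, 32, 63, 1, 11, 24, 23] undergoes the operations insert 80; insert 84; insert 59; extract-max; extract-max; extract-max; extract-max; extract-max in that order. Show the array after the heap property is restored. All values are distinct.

[59, 24, 32, 23, 1, 11]

insert 80:
  append 80 at index 8 → [70, 64, 32, 63, 1, 11, 24, 23, 80]
  80 > parent 63 at index 3, swap → [70, 64, 32, 80, 1, 11, 24, 23, 63]
  80 > parent 64 at index 1, swap → [70, 80, 32, 64, 1, 11, 24, 23, 63]
  80 > parent 70 at index 0, swap → [80, 70, 32, 64, 1, 11, 24, 23, 63]
insert 84:
  append 84 at index 9 → [80, 70, 32, 64, 1, 11, 24, 23, 63, 84]
  84 > parent 1 at index 4, swap → [80, 70, 32, 64, 84, 11, 24, 23, 63, 1]
  84 > parent 70 at index 1, swap → [80, 84, 32, 64, 70, 11, 24, 23, 63, 1]
  84 > parent 80 at index 0, swap → [84, 80, 32, 64, 70, 11, 24, 23, 63, 1]
insert 59:
  append 59 at index 10 → [84, 80, 32, 64, 70, 11, 24, 23, 63, 1, 59] (no swap needed)
extract-max → returns 84:
  remove root 84; move last element 59 to root → [59, 80, 32, 64, 70, 11, 24, 23, 63, 1]
  59 vs larger child 80 at index 1, swap → [80, 59, 32, 64, 70, 11, 24, 23, 63, 1]
  59 vs larger child 70 at index 4, swap → [80, 70, 32, 64, 59, 11, 24, 23, 63, 1]
extract-max → returns 80:
  remove root 80; move last element 1 to root → [1, 70, 32, 64, 59, 11, 24, 23, 63]
  1 vs larger child 70 at index 1, swap → [70, 1, 32, 64, 59, 11, 24, 23, 63]
  1 vs larger child 64 at index 3, swap → [70, 64, 32, 1, 59, 11, 24, 23, 63]
  1 vs larger child 63 at index 8, swap → [70, 64, 32, 63, 59, 11, 24, 23, 1]
extract-max → returns 70:
  remove root 70; move last element 1 to root → [1, 64, 32, 63, 59, 11, 24, 23]
  1 vs larger child 64 at index 1, swap → [64, 1, 32, 63, 59, 11, 24, 23]
  1 vs larger child 63 at index 3, swap → [64, 63, 32, 1, 59, 11, 24, 23]
  1 vs only child 23 at index 7, swap → [64, 63, 32, 23, 59, 11, 24, 1]
extract-max → returns 64:
  remove root 64; move last element 1 to root → [1, 63, 32, 23, 59, 11, 24]
  1 vs larger child 63 at index 1, swap → [63, 1, 32, 23, 59, 11, 24]
  1 vs larger child 59 at index 4, swap → [63, 59, 32, 23, 1, 11, 24]
extract-max → returns 63:
  remove root 63; move last element 24 to root → [24, 59, 32, 23, 1, 11]
  24 vs larger child 59 at index 1, swap → [59, 24, 32, 23, 1, 11]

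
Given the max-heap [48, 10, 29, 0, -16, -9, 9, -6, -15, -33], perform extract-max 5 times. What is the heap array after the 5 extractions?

[-6, -15, -9, -33, -16]

extract-max #1 returns 48:
  remove root 48; move last element -33 to root → [-33, 10, 29, 0, -16, -9, 9, -6, -15]
  -33 vs larger child 29 at index 2, swap → [29, 10, -33, 0, -16, -9, 9, -6, -15]
  -33 vs larger child 9 at index 6, swap → [29, 10, 9, 0, -16, -9, -33, -6, -15]
extract-max #2 returns 29:
  remove root 29; move last element -15 to root → [-15, 10, 9, 0, -16, -9, -33, -6]
  -15 vs larger child 10 at index 1, swap → [10, -15, 9, 0, -16, -9, -33, -6]
  -15 vs larger child 0 at index 3, swap → [10, 0, 9, -15, -16, -9, -33, -6]
  -15 vs only child -6 at index 7, swap → [10, 0, 9, -6, -16, -9, -33, -15]
extract-max #3 returns 10:
  remove root 10; move last element -15 to root → [-15, 0, 9, -6, -16, -9, -33]
  -15 vs larger child 9 at index 2, swap → [9, 0, -15, -6, -16, -9, -33]
  -15 vs larger child -9 at index 5, swap → [9, 0, -9, -6, -16, -15, -33]
extract-max #4 returns 9:
  remove root 9; move last element -33 to root → [-33, 0, -9, -6, -16, -15]
  -33 vs larger child 0 at index 1, swap → [0, -33, -9, -6, -16, -15]
  -33 vs larger child -6 at index 3, swap → [0, -6, -9, -33, -16, -15]
extract-max #5 returns 0:
  remove root 0; move last element -15 to root → [-15, -6, -9, -33, -16]
  -15 vs larger child -6 at index 1, swap → [-6, -15, -9, -33, -16]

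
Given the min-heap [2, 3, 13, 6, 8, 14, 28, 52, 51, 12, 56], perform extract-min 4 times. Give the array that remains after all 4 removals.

[12, 51, 13, 52, 56, 14, 28]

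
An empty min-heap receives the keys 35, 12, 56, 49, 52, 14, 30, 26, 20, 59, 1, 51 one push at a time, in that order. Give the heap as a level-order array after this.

Insert 35:
  append 35 at index 0 → [35] (no swap needed)
Insert 12:
  append 12 at index 1 → [35, 12]
  12 < parent 35 at index 0, swap → [12, 35]
Insert 56:
  append 56 at index 2 → [12, 35, 56] (no swap needed)
Insert 49:
  append 49 at index 3 → [12, 35, 56, 49] (no swap needed)
Insert 52:
  append 52 at index 4 → [12, 35, 56, 49, 52] (no swap needed)
Insert 14:
  append 14 at index 5 → [12, 35, 56, 49, 52, 14]
  14 < parent 56 at index 2, swap → [12, 35, 14, 49, 52, 56]
Insert 30:
  append 30 at index 6 → [12, 35, 14, 49, 52, 56, 30] (no swap needed)
Insert 26:
  append 26 at index 7 → [12, 35, 14, 49, 52, 56, 30, 26]
  26 < parent 49 at index 3, swap → [12, 35, 14, 26, 52, 56, 30, 49]
  26 < parent 35 at index 1, swap → [12, 26, 14, 35, 52, 56, 30, 49]
Insert 20:
  append 20 at index 8 → [12, 26, 14, 35, 52, 56, 30, 49, 20]
  20 < parent 35 at index 3, swap → [12, 26, 14, 20, 52, 56, 30, 49, 35]
  20 < parent 26 at index 1, swap → [12, 20, 14, 26, 52, 56, 30, 49, 35]
Insert 59:
  append 59 at index 9 → [12, 20, 14, 26, 52, 56, 30, 49, 35, 59] (no swap needed)
Insert 1:
  append 1 at index 10 → [12, 20, 14, 26, 52, 56, 30, 49, 35, 59, 1]
  1 < parent 52 at index 4, swap → [12, 20, 14, 26, 1, 56, 30, 49, 35, 59, 52]
  1 < parent 20 at index 1, swap → [12, 1, 14, 26, 20, 56, 30, 49, 35, 59, 52]
  1 < parent 12 at index 0, swap → [1, 12, 14, 26, 20, 56, 30, 49, 35, 59, 52]
Insert 51:
  append 51 at index 11 → [1, 12, 14, 26, 20, 56, 30, 49, 35, 59, 52, 51]
  51 < parent 56 at index 5, swap → [1, 12, 14, 26, 20, 51, 30, 49, 35, 59, 52, 56]

[1, 12, 14, 26, 20, 51, 30, 49, 35, 59, 52, 56]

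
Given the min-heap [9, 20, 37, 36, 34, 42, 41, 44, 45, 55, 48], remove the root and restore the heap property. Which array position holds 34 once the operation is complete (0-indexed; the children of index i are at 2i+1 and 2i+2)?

remove root 9; move last element 48 to root → [48, 20, 37, 36, 34, 42, 41, 44, 45, 55]
48 vs smaller child 20 at index 1, swap → [20, 48, 37, 36, 34, 42, 41, 44, 45, 55]
48 vs smaller child 34 at index 4, swap → [20, 34, 37, 36, 48, 42, 41, 44, 45, 55]
resulting array: [20, 34, 37, 36, 48, 42, 41, 44, 45, 55]

1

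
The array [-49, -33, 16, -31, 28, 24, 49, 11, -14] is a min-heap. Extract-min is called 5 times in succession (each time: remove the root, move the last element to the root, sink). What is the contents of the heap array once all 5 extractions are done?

extract-min #1 returns -49:
  remove root -49; move last element -14 to root → [-14, -33, 16, -31, 28, 24, 49, 11]
  -14 vs smaller child -33 at index 1, swap → [-33, -14, 16, -31, 28, 24, 49, 11]
  -14 vs smaller child -31 at index 3, swap → [-33, -31, 16, -14, 28, 24, 49, 11]
extract-min #2 returns -33:
  remove root -33; move last element 11 to root → [11, -31, 16, -14, 28, 24, 49]
  11 vs smaller child -31 at index 1, swap → [-31, 11, 16, -14, 28, 24, 49]
  11 vs smaller child -14 at index 3, swap → [-31, -14, 16, 11, 28, 24, 49]
extract-min #3 returns -31:
  remove root -31; move last element 49 to root → [49, -14, 16, 11, 28, 24]
  49 vs smaller child -14 at index 1, swap → [-14, 49, 16, 11, 28, 24]
  49 vs smaller child 11 at index 3, swap → [-14, 11, 16, 49, 28, 24]
extract-min #4 returns -14:
  remove root -14; move last element 24 to root → [24, 11, 16, 49, 28]
  24 vs smaller child 11 at index 1, swap → [11, 24, 16, 49, 28]
extract-min #5 returns 11:
  remove root 11; move last element 28 to root → [28, 24, 16, 49]
  28 vs smaller child 16 at index 2, swap → [16, 24, 28, 49]

[16, 24, 28, 49]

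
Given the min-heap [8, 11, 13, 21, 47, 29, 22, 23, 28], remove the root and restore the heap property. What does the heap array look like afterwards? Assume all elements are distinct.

remove root 8; move last element 28 to root → [28, 11, 13, 21, 47, 29, 22, 23]
28 vs smaller child 11 at index 1, swap → [11, 28, 13, 21, 47, 29, 22, 23]
28 vs smaller child 21 at index 3, swap → [11, 21, 13, 28, 47, 29, 22, 23]
28 vs only child 23 at index 7, swap → [11, 21, 13, 23, 47, 29, 22, 28]

[11, 21, 13, 23, 47, 29, 22, 28]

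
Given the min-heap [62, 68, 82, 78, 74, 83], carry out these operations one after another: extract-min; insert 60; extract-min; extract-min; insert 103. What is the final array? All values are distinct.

extract-min → returns 62:
  remove root 62; move last element 83 to root → [83, 68, 82, 78, 74]
  83 vs smaller child 68 at index 1, swap → [68, 83, 82, 78, 74]
  83 vs smaller child 74 at index 4, swap → [68, 74, 82, 78, 83]
insert 60:
  append 60 at index 5 → [68, 74, 82, 78, 83, 60]
  60 < parent 82 at index 2, swap → [68, 74, 60, 78, 83, 82]
  60 < parent 68 at index 0, swap → [60, 74, 68, 78, 83, 82]
extract-min → returns 60:
  remove root 60; move last element 82 to root → [82, 74, 68, 78, 83]
  82 vs smaller child 68 at index 2, swap → [68, 74, 82, 78, 83]
extract-min → returns 68:
  remove root 68; move last element 83 to root → [83, 74, 82, 78]
  83 vs smaller child 74 at index 1, swap → [74, 83, 82, 78]
  83 vs only child 78 at index 3, swap → [74, 78, 82, 83]
insert 103:
  append 103 at index 4 → [74, 78, 82, 83, 103] (no swap needed)

[74, 78, 82, 83, 103]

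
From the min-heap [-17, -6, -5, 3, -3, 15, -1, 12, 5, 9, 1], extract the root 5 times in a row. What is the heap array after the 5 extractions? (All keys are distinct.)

[1, 3, 9, 12, 5, 15]

extract-min #1 returns -17:
  remove root -17; move last element 1 to root → [1, -6, -5, 3, -3, 15, -1, 12, 5, 9]
  1 vs smaller child -6 at index 1, swap → [-6, 1, -5, 3, -3, 15, -1, 12, 5, 9]
  1 vs smaller child -3 at index 4, swap → [-6, -3, -5, 3, 1, 15, -1, 12, 5, 9]
extract-min #2 returns -6:
  remove root -6; move last element 9 to root → [9, -3, -5, 3, 1, 15, -1, 12, 5]
  9 vs smaller child -5 at index 2, swap → [-5, -3, 9, 3, 1, 15, -1, 12, 5]
  9 vs smaller child -1 at index 6, swap → [-5, -3, -1, 3, 1, 15, 9, 12, 5]
extract-min #3 returns -5:
  remove root -5; move last element 5 to root → [5, -3, -1, 3, 1, 15, 9, 12]
  5 vs smaller child -3 at index 1, swap → [-3, 5, -1, 3, 1, 15, 9, 12]
  5 vs smaller child 1 at index 4, swap → [-3, 1, -1, 3, 5, 15, 9, 12]
extract-min #4 returns -3:
  remove root -3; move last element 12 to root → [12, 1, -1, 3, 5, 15, 9]
  12 vs smaller child -1 at index 2, swap → [-1, 1, 12, 3, 5, 15, 9]
  12 vs smaller child 9 at index 6, swap → [-1, 1, 9, 3, 5, 15, 12]
extract-min #5 returns -1:
  remove root -1; move last element 12 to root → [12, 1, 9, 3, 5, 15]
  12 vs smaller child 1 at index 1, swap → [1, 12, 9, 3, 5, 15]
  12 vs smaller child 3 at index 3, swap → [1, 3, 9, 12, 5, 15]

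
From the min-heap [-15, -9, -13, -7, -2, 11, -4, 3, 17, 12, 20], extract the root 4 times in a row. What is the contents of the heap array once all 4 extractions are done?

[-4, -2, 11, 3, 17, 12, 20]

extract-min #1 returns -15:
  remove root -15; move last element 20 to root → [20, -9, -13, -7, -2, 11, -4, 3, 17, 12]
  20 vs smaller child -13 at index 2, swap → [-13, -9, 20, -7, -2, 11, -4, 3, 17, 12]
  20 vs smaller child -4 at index 6, swap → [-13, -9, -4, -7, -2, 11, 20, 3, 17, 12]
extract-min #2 returns -13:
  remove root -13; move last element 12 to root → [12, -9, -4, -7, -2, 11, 20, 3, 17]
  12 vs smaller child -9 at index 1, swap → [-9, 12, -4, -7, -2, 11, 20, 3, 17]
  12 vs smaller child -7 at index 3, swap → [-9, -7, -4, 12, -2, 11, 20, 3, 17]
  12 vs smaller child 3 at index 7, swap → [-9, -7, -4, 3, -2, 11, 20, 12, 17]
extract-min #3 returns -9:
  remove root -9; move last element 17 to root → [17, -7, -4, 3, -2, 11, 20, 12]
  17 vs smaller child -7 at index 1, swap → [-7, 17, -4, 3, -2, 11, 20, 12]
  17 vs smaller child -2 at index 4, swap → [-7, -2, -4, 3, 17, 11, 20, 12]
extract-min #4 returns -7:
  remove root -7; move last element 12 to root → [12, -2, -4, 3, 17, 11, 20]
  12 vs smaller child -4 at index 2, swap → [-4, -2, 12, 3, 17, 11, 20]
  12 vs smaller child 11 at index 5, swap → [-4, -2, 11, 3, 17, 12, 20]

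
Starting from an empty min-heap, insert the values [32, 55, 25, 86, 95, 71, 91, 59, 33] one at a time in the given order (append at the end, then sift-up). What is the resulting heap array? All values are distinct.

[25, 33, 32, 55, 95, 71, 91, 86, 59]

Insert 32:
  append 32 at index 0 → [32] (no swap needed)
Insert 55:
  append 55 at index 1 → [32, 55] (no swap needed)
Insert 25:
  append 25 at index 2 → [32, 55, 25]
  25 < parent 32 at index 0, swap → [25, 55, 32]
Insert 86:
  append 86 at index 3 → [25, 55, 32, 86] (no swap needed)
Insert 95:
  append 95 at index 4 → [25, 55, 32, 86, 95] (no swap needed)
Insert 71:
  append 71 at index 5 → [25, 55, 32, 86, 95, 71] (no swap needed)
Insert 91:
  append 91 at index 6 → [25, 55, 32, 86, 95, 71, 91] (no swap needed)
Insert 59:
  append 59 at index 7 → [25, 55, 32, 86, 95, 71, 91, 59]
  59 < parent 86 at index 3, swap → [25, 55, 32, 59, 95, 71, 91, 86]
Insert 33:
  append 33 at index 8 → [25, 55, 32, 59, 95, 71, 91, 86, 33]
  33 < parent 59 at index 3, swap → [25, 55, 32, 33, 95, 71, 91, 86, 59]
  33 < parent 55 at index 1, swap → [25, 33, 32, 55, 95, 71, 91, 86, 59]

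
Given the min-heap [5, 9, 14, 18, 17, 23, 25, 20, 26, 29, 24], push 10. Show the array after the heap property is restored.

[5, 9, 10, 18, 17, 14, 25, 20, 26, 29, 24, 23]

append 10 at index 11 → [5, 9, 14, 18, 17, 23, 25, 20, 26, 29, 24, 10]
10 < parent 23 at index 5, swap → [5, 9, 14, 18, 17, 10, 25, 20, 26, 29, 24, 23]
10 < parent 14 at index 2, swap → [5, 9, 10, 18, 17, 14, 25, 20, 26, 29, 24, 23]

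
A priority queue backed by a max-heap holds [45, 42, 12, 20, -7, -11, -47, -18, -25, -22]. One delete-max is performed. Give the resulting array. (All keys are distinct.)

[42, 20, 12, -18, -7, -11, -47, -22, -25]

remove root 45; move last element -22 to root → [-22, 42, 12, 20, -7, -11, -47, -18, -25]
-22 vs larger child 42 at index 1, swap → [42, -22, 12, 20, -7, -11, -47, -18, -25]
-22 vs larger child 20 at index 3, swap → [42, 20, 12, -22, -7, -11, -47, -18, -25]
-22 vs larger child -18 at index 7, swap → [42, 20, 12, -18, -7, -11, -47, -22, -25]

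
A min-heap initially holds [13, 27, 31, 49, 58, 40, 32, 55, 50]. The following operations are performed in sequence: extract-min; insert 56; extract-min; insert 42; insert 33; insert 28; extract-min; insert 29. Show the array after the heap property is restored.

[29, 31, 32, 49, 33, 40, 56, 55, 50, 58, 42]

extract-min → returns 13:
  remove root 13; move last element 50 to root → [50, 27, 31, 49, 58, 40, 32, 55]
  50 vs smaller child 27 at index 1, swap → [27, 50, 31, 49, 58, 40, 32, 55]
  50 vs smaller child 49 at index 3, swap → [27, 49, 31, 50, 58, 40, 32, 55]
insert 56:
  append 56 at index 8 → [27, 49, 31, 50, 58, 40, 32, 55, 56] (no swap needed)
extract-min → returns 27:
  remove root 27; move last element 56 to root → [56, 49, 31, 50, 58, 40, 32, 55]
  56 vs smaller child 31 at index 2, swap → [31, 49, 56, 50, 58, 40, 32, 55]
  56 vs smaller child 32 at index 6, swap → [31, 49, 32, 50, 58, 40, 56, 55]
insert 42:
  append 42 at index 8 → [31, 49, 32, 50, 58, 40, 56, 55, 42]
  42 < parent 50 at index 3, swap → [31, 49, 32, 42, 58, 40, 56, 55, 50]
  42 < parent 49 at index 1, swap → [31, 42, 32, 49, 58, 40, 56, 55, 50]
insert 33:
  append 33 at index 9 → [31, 42, 32, 49, 58, 40, 56, 55, 50, 33]
  33 < parent 58 at index 4, swap → [31, 42, 32, 49, 33, 40, 56, 55, 50, 58]
  33 < parent 42 at index 1, swap → [31, 33, 32, 49, 42, 40, 56, 55, 50, 58]
insert 28:
  append 28 at index 10 → [31, 33, 32, 49, 42, 40, 56, 55, 50, 58, 28]
  28 < parent 42 at index 4, swap → [31, 33, 32, 49, 28, 40, 56, 55, 50, 58, 42]
  28 < parent 33 at index 1, swap → [31, 28, 32, 49, 33, 40, 56, 55, 50, 58, 42]
  28 < parent 31 at index 0, swap → [28, 31, 32, 49, 33, 40, 56, 55, 50, 58, 42]
extract-min → returns 28:
  remove root 28; move last element 42 to root → [42, 31, 32, 49, 33, 40, 56, 55, 50, 58]
  42 vs smaller child 31 at index 1, swap → [31, 42, 32, 49, 33, 40, 56, 55, 50, 58]
  42 vs smaller child 33 at index 4, swap → [31, 33, 32, 49, 42, 40, 56, 55, 50, 58]
insert 29:
  append 29 at index 10 → [31, 33, 32, 49, 42, 40, 56, 55, 50, 58, 29]
  29 < parent 42 at index 4, swap → [31, 33, 32, 49, 29, 40, 56, 55, 50, 58, 42]
  29 < parent 33 at index 1, swap → [31, 29, 32, 49, 33, 40, 56, 55, 50, 58, 42]
  29 < parent 31 at index 0, swap → [29, 31, 32, 49, 33, 40, 56, 55, 50, 58, 42]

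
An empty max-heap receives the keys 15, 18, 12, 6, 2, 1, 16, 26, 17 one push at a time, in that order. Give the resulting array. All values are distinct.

Insert 15:
  append 15 at index 0 → [15] (no swap needed)
Insert 18:
  append 18 at index 1 → [15, 18]
  18 > parent 15 at index 0, swap → [18, 15]
Insert 12:
  append 12 at index 2 → [18, 15, 12] (no swap needed)
Insert 6:
  append 6 at index 3 → [18, 15, 12, 6] (no swap needed)
Insert 2:
  append 2 at index 4 → [18, 15, 12, 6, 2] (no swap needed)
Insert 1:
  append 1 at index 5 → [18, 15, 12, 6, 2, 1] (no swap needed)
Insert 16:
  append 16 at index 6 → [18, 15, 12, 6, 2, 1, 16]
  16 > parent 12 at index 2, swap → [18, 15, 16, 6, 2, 1, 12]
Insert 26:
  append 26 at index 7 → [18, 15, 16, 6, 2, 1, 12, 26]
  26 > parent 6 at index 3, swap → [18, 15, 16, 26, 2, 1, 12, 6]
  26 > parent 15 at index 1, swap → [18, 26, 16, 15, 2, 1, 12, 6]
  26 > parent 18 at index 0, swap → [26, 18, 16, 15, 2, 1, 12, 6]
Insert 17:
  append 17 at index 8 → [26, 18, 16, 15, 2, 1, 12, 6, 17]
  17 > parent 15 at index 3, swap → [26, 18, 16, 17, 2, 1, 12, 6, 15]

[26, 18, 16, 17, 2, 1, 12, 6, 15]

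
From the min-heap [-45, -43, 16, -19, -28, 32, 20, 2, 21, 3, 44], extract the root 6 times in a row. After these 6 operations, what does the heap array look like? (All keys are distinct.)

[16, 20, 32, 21, 44]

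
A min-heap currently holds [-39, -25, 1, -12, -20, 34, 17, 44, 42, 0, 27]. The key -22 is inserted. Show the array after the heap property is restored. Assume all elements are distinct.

[-39, -25, -22, -12, -20, 1, 17, 44, 42, 0, 27, 34]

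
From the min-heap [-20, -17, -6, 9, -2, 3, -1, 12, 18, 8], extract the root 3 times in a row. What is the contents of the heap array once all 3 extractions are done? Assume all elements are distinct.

[-2, 8, -1, 9, 12, 3, 18]

extract-min #1 returns -20:
  remove root -20; move last element 8 to root → [8, -17, -6, 9, -2, 3, -1, 12, 18]
  8 vs smaller child -17 at index 1, swap → [-17, 8, -6, 9, -2, 3, -1, 12, 18]
  8 vs smaller child -2 at index 4, swap → [-17, -2, -6, 9, 8, 3, -1, 12, 18]
extract-min #2 returns -17:
  remove root -17; move last element 18 to root → [18, -2, -6, 9, 8, 3, -1, 12]
  18 vs smaller child -6 at index 2, swap → [-6, -2, 18, 9, 8, 3, -1, 12]
  18 vs smaller child -1 at index 6, swap → [-6, -2, -1, 9, 8, 3, 18, 12]
extract-min #3 returns -6:
  remove root -6; move last element 12 to root → [12, -2, -1, 9, 8, 3, 18]
  12 vs smaller child -2 at index 1, swap → [-2, 12, -1, 9, 8, 3, 18]
  12 vs smaller child 8 at index 4, swap → [-2, 8, -1, 9, 12, 3, 18]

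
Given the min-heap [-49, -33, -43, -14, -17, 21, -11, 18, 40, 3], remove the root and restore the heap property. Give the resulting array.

[-43, -33, -11, -14, -17, 21, 3, 18, 40]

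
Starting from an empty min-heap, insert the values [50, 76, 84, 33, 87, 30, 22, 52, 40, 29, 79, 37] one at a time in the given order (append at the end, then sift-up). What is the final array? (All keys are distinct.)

[22, 29, 30, 50, 40, 37, 33, 76, 52, 87, 79, 84]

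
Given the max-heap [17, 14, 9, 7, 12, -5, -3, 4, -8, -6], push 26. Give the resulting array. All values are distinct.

append 26 at index 10 → [17, 14, 9, 7, 12, -5, -3, 4, -8, -6, 26]
26 > parent 12 at index 4, swap → [17, 14, 9, 7, 26, -5, -3, 4, -8, -6, 12]
26 > parent 14 at index 1, swap → [17, 26, 9, 7, 14, -5, -3, 4, -8, -6, 12]
26 > parent 17 at index 0, swap → [26, 17, 9, 7, 14, -5, -3, 4, -8, -6, 12]

[26, 17, 9, 7, 14, -5, -3, 4, -8, -6, 12]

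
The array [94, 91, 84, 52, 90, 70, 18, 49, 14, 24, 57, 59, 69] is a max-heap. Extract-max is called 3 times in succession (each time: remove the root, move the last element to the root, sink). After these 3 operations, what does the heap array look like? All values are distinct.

[84, 69, 70, 52, 59, 57, 18, 49, 14, 24]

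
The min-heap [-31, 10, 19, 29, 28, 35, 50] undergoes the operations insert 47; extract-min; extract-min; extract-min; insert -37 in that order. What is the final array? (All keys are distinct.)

insert 47:
  append 47 at index 7 → [-31, 10, 19, 29, 28, 35, 50, 47] (no swap needed)
extract-min → returns -31:
  remove root -31; move last element 47 to root → [47, 10, 19, 29, 28, 35, 50]
  47 vs smaller child 10 at index 1, swap → [10, 47, 19, 29, 28, 35, 50]
  47 vs smaller child 28 at index 4, swap → [10, 28, 19, 29, 47, 35, 50]
extract-min → returns 10:
  remove root 10; move last element 50 to root → [50, 28, 19, 29, 47, 35]
  50 vs smaller child 19 at index 2, swap → [19, 28, 50, 29, 47, 35]
  50 vs only child 35 at index 5, swap → [19, 28, 35, 29, 47, 50]
extract-min → returns 19:
  remove root 19; move last element 50 to root → [50, 28, 35, 29, 47]
  50 vs smaller child 28 at index 1, swap → [28, 50, 35, 29, 47]
  50 vs smaller child 29 at index 3, swap → [28, 29, 35, 50, 47]
insert -37:
  append -37 at index 5 → [28, 29, 35, 50, 47, -37]
  -37 < parent 35 at index 2, swap → [28, 29, -37, 50, 47, 35]
  -37 < parent 28 at index 0, swap → [-37, 29, 28, 50, 47, 35]

[-37, 29, 28, 50, 47, 35]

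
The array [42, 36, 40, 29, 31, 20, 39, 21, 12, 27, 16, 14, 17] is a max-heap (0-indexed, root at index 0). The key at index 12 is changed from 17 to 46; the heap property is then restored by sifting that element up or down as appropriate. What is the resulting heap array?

[46, 36, 42, 29, 31, 40, 39, 21, 12, 27, 16, 14, 20]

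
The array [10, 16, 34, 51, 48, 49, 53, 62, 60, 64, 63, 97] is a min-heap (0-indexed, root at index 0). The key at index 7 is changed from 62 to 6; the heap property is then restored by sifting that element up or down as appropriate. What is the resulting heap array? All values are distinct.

set index 7 from 62 to 6 → [10, 16, 34, 51, 48, 49, 53, 6, 60, 64, 63, 97]
6 < parent 51 at index 3, swap → [10, 16, 34, 6, 48, 49, 53, 51, 60, 64, 63, 97]
6 < parent 16 at index 1, swap → [10, 6, 34, 16, 48, 49, 53, 51, 60, 64, 63, 97]
6 < parent 10 at index 0, swap → [6, 10, 34, 16, 48, 49, 53, 51, 60, 64, 63, 97]

[6, 10, 34, 16, 48, 49, 53, 51, 60, 64, 63, 97]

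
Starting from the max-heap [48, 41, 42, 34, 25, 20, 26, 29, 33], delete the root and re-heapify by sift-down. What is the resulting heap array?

[42, 41, 33, 34, 25, 20, 26, 29]

remove root 48; move last element 33 to root → [33, 41, 42, 34, 25, 20, 26, 29]
33 vs larger child 42 at index 2, swap → [42, 41, 33, 34, 25, 20, 26, 29]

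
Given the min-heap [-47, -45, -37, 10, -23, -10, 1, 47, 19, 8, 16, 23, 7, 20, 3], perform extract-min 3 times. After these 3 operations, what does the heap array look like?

extract-min #1 returns -47:
  remove root -47; move last element 3 to root → [3, -45, -37, 10, -23, -10, 1, 47, 19, 8, 16, 23, 7, 20]
  3 vs smaller child -45 at index 1, swap → [-45, 3, -37, 10, -23, -10, 1, 47, 19, 8, 16, 23, 7, 20]
  3 vs smaller child -23 at index 4, swap → [-45, -23, -37, 10, 3, -10, 1, 47, 19, 8, 16, 23, 7, 20]
extract-min #2 returns -45:
  remove root -45; move last element 20 to root → [20, -23, -37, 10, 3, -10, 1, 47, 19, 8, 16, 23, 7]
  20 vs smaller child -37 at index 2, swap → [-37, -23, 20, 10, 3, -10, 1, 47, 19, 8, 16, 23, 7]
  20 vs smaller child -10 at index 5, swap → [-37, -23, -10, 10, 3, 20, 1, 47, 19, 8, 16, 23, 7]
  20 vs smaller child 7 at index 12, swap → [-37, -23, -10, 10, 3, 7, 1, 47, 19, 8, 16, 23, 20]
extract-min #3 returns -37:
  remove root -37; move last element 20 to root → [20, -23, -10, 10, 3, 7, 1, 47, 19, 8, 16, 23]
  20 vs smaller child -23 at index 1, swap → [-23, 20, -10, 10, 3, 7, 1, 47, 19, 8, 16, 23]
  20 vs smaller child 3 at index 4, swap → [-23, 3, -10, 10, 20, 7, 1, 47, 19, 8, 16, 23]
  20 vs smaller child 8 at index 9, swap → [-23, 3, -10, 10, 8, 7, 1, 47, 19, 20, 16, 23]

[-23, 3, -10, 10, 8, 7, 1, 47, 19, 20, 16, 23]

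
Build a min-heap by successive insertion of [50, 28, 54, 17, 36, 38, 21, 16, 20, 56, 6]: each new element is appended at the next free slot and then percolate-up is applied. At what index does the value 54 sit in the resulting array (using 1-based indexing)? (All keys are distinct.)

Insert 50:
  append 50 at index 1 → [50] (no swap needed)
Insert 28:
  append 28 at index 2 → [50, 28]
  28 < parent 50 at index 1, swap → [28, 50]
Insert 54:
  append 54 at index 3 → [28, 50, 54] (no swap needed)
Insert 17:
  append 17 at index 4 → [28, 50, 54, 17]
  17 < parent 50 at index 2, swap → [28, 17, 54, 50]
  17 < parent 28 at index 1, swap → [17, 28, 54, 50]
Insert 36:
  append 36 at index 5 → [17, 28, 54, 50, 36] (no swap needed)
Insert 38:
  append 38 at index 6 → [17, 28, 54, 50, 36, 38]
  38 < parent 54 at index 3, swap → [17, 28, 38, 50, 36, 54]
Insert 21:
  append 21 at index 7 → [17, 28, 38, 50, 36, 54, 21]
  21 < parent 38 at index 3, swap → [17, 28, 21, 50, 36, 54, 38]
Insert 16:
  append 16 at index 8 → [17, 28, 21, 50, 36, 54, 38, 16]
  16 < parent 50 at index 4, swap → [17, 28, 21, 16, 36, 54, 38, 50]
  16 < parent 28 at index 2, swap → [17, 16, 21, 28, 36, 54, 38, 50]
  16 < parent 17 at index 1, swap → [16, 17, 21, 28, 36, 54, 38, 50]
Insert 20:
  append 20 at index 9 → [16, 17, 21, 28, 36, 54, 38, 50, 20]
  20 < parent 28 at index 4, swap → [16, 17, 21, 20, 36, 54, 38, 50, 28]
Insert 56:
  append 56 at index 10 → [16, 17, 21, 20, 36, 54, 38, 50, 28, 56] (no swap needed)
Insert 6:
  append 6 at index 11 → [16, 17, 21, 20, 36, 54, 38, 50, 28, 56, 6]
  6 < parent 36 at index 5, swap → [16, 17, 21, 20, 6, 54, 38, 50, 28, 56, 36]
  6 < parent 17 at index 2, swap → [16, 6, 21, 20, 17, 54, 38, 50, 28, 56, 36]
  6 < parent 16 at index 1, swap → [6, 16, 21, 20, 17, 54, 38, 50, 28, 56, 36]
resulting array: [6, 16, 21, 20, 17, 54, 38, 50, 28, 56, 36]

6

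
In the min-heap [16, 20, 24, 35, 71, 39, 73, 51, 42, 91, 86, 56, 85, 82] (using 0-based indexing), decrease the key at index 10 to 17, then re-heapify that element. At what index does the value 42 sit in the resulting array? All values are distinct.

8

set index 10 from 86 to 17 → [16, 20, 24, 35, 71, 39, 73, 51, 42, 91, 17, 56, 85, 82]
17 < parent 71 at index 4, swap → [16, 20, 24, 35, 17, 39, 73, 51, 42, 91, 71, 56, 85, 82]
17 < parent 20 at index 1, swap → [16, 17, 24, 35, 20, 39, 73, 51, 42, 91, 71, 56, 85, 82]
resulting array: [16, 17, 24, 35, 20, 39, 73, 51, 42, 91, 71, 56, 85, 82]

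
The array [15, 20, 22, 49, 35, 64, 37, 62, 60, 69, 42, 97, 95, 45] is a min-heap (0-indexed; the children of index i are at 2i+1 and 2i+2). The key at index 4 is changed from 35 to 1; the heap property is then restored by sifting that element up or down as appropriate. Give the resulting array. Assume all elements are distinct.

set index 4 from 35 to 1 → [15, 20, 22, 49, 1, 64, 37, 62, 60, 69, 42, 97, 95, 45]
1 < parent 20 at index 1, swap → [15, 1, 22, 49, 20, 64, 37, 62, 60, 69, 42, 97, 95, 45]
1 < parent 15 at index 0, swap → [1, 15, 22, 49, 20, 64, 37, 62, 60, 69, 42, 97, 95, 45]

[1, 15, 22, 49, 20, 64, 37, 62, 60, 69, 42, 97, 95, 45]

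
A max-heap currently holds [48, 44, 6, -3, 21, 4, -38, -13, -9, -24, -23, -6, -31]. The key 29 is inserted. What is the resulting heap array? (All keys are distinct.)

[48, 44, 29, -3, 21, 4, 6, -13, -9, -24, -23, -6, -31, -38]

append 29 at index 13 → [48, 44, 6, -3, 21, 4, -38, -13, -9, -24, -23, -6, -31, 29]
29 > parent -38 at index 6, swap → [48, 44, 6, -3, 21, 4, 29, -13, -9, -24, -23, -6, -31, -38]
29 > parent 6 at index 2, swap → [48, 44, 29, -3, 21, 4, 6, -13, -9, -24, -23, -6, -31, -38]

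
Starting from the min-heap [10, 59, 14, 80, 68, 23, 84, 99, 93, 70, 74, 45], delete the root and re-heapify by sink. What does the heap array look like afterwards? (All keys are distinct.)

remove root 10; move last element 45 to root → [45, 59, 14, 80, 68, 23, 84, 99, 93, 70, 74]
45 vs smaller child 14 at index 2, swap → [14, 59, 45, 80, 68, 23, 84, 99, 93, 70, 74]
45 vs smaller child 23 at index 5, swap → [14, 59, 23, 80, 68, 45, 84, 99, 93, 70, 74]

[14, 59, 23, 80, 68, 45, 84, 99, 93, 70, 74]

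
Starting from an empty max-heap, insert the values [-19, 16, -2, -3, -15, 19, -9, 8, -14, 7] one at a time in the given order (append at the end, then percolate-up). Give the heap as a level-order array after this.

[19, 8, 16, -3, 7, -2, -9, -19, -14, -15]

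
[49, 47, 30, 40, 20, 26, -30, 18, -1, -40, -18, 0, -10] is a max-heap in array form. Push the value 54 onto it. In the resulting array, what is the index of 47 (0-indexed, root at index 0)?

append 54 at index 13 → [49, 47, 30, 40, 20, 26, -30, 18, -1, -40, -18, 0, -10, 54]
54 > parent -30 at index 6, swap → [49, 47, 30, 40, 20, 26, 54, 18, -1, -40, -18, 0, -10, -30]
54 > parent 30 at index 2, swap → [49, 47, 54, 40, 20, 26, 30, 18, -1, -40, -18, 0, -10, -30]
54 > parent 49 at index 0, swap → [54, 47, 49, 40, 20, 26, 30, 18, -1, -40, -18, 0, -10, -30]
resulting array: [54, 47, 49, 40, 20, 26, 30, 18, -1, -40, -18, 0, -10, -30]

1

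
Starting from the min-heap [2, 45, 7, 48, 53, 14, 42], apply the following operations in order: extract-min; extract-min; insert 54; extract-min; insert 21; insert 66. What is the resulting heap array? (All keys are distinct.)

[21, 45, 42, 48, 53, 54, 66]

extract-min → returns 2:
  remove root 2; move last element 42 to root → [42, 45, 7, 48, 53, 14]
  42 vs smaller child 7 at index 2, swap → [7, 45, 42, 48, 53, 14]
  42 vs only child 14 at index 5, swap → [7, 45, 14, 48, 53, 42]
extract-min → returns 7:
  remove root 7; move last element 42 to root → [42, 45, 14, 48, 53]
  42 vs smaller child 14 at index 2, swap → [14, 45, 42, 48, 53]
insert 54:
  append 54 at index 5 → [14, 45, 42, 48, 53, 54] (no swap needed)
extract-min → returns 14:
  remove root 14; move last element 54 to root → [54, 45, 42, 48, 53]
  54 vs smaller child 42 at index 2, swap → [42, 45, 54, 48, 53]
insert 21:
  append 21 at index 5 → [42, 45, 54, 48, 53, 21]
  21 < parent 54 at index 2, swap → [42, 45, 21, 48, 53, 54]
  21 < parent 42 at index 0, swap → [21, 45, 42, 48, 53, 54]
insert 66:
  append 66 at index 6 → [21, 45, 42, 48, 53, 54, 66] (no swap needed)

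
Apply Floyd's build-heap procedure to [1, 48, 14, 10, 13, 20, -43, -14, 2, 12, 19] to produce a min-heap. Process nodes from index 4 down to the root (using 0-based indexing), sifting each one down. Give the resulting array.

sift down from index 4:
  13 vs smaller child 12 at index 9, swap → [1, 48, 14, 10, 12, 20, -43, -14, 2, 13, 19]
sift down from index 3:
  10 vs smaller child -14 at index 7, swap → [1, 48, 14, -14, 12, 20, -43, 10, 2, 13, 19]
sift down from index 2:
  14 vs smaller child -43 at index 6, swap → [1, 48, -43, -14, 12, 20, 14, 10, 2, 13, 19]
sift down from index 1:
  48 vs smaller child -14 at index 3, swap → [1, -14, -43, 48, 12, 20, 14, 10, 2, 13, 19]
  48 vs smaller child 2 at index 8, swap → [1, -14, -43, 2, 12, 20, 14, 10, 48, 13, 19]
sift down from index 0:
  1 vs smaller child -43 at index 2, swap → [-43, -14, 1, 2, 12, 20, 14, 10, 48, 13, 19]

[-43, -14, 1, 2, 12, 20, 14, 10, 48, 13, 19]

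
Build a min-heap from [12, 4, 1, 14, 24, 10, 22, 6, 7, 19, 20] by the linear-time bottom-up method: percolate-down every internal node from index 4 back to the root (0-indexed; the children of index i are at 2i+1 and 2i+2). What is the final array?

sift down from index 4:
  24 vs smaller child 19 at index 9, swap → [12, 4, 1, 14, 19, 10, 22, 6, 7, 24, 20]
sift down from index 3:
  14 vs smaller child 6 at index 7, swap → [12, 4, 1, 6, 19, 10, 22, 14, 7, 24, 20]
sift down from index 2: already satisfies heap property
sift down from index 1: already satisfies heap property
sift down from index 0:
  12 vs smaller child 1 at index 2, swap → [1, 4, 12, 6, 19, 10, 22, 14, 7, 24, 20]
  12 vs smaller child 10 at index 5, swap → [1, 4, 10, 6, 19, 12, 22, 14, 7, 24, 20]

[1, 4, 10, 6, 19, 12, 22, 14, 7, 24, 20]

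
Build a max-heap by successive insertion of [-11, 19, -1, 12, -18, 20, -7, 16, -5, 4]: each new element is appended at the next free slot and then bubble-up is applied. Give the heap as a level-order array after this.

[20, 16, 19, 12, 4, -1, -7, -11, -5, -18]

Insert -11:
  append -11 at index 0 → [-11] (no swap needed)
Insert 19:
  append 19 at index 1 → [-11, 19]
  19 > parent -11 at index 0, swap → [19, -11]
Insert -1:
  append -1 at index 2 → [19, -11, -1] (no swap needed)
Insert 12:
  append 12 at index 3 → [19, -11, -1, 12]
  12 > parent -11 at index 1, swap → [19, 12, -1, -11]
Insert -18:
  append -18 at index 4 → [19, 12, -1, -11, -18] (no swap needed)
Insert 20:
  append 20 at index 5 → [19, 12, -1, -11, -18, 20]
  20 > parent -1 at index 2, swap → [19, 12, 20, -11, -18, -1]
  20 > parent 19 at index 0, swap → [20, 12, 19, -11, -18, -1]
Insert -7:
  append -7 at index 6 → [20, 12, 19, -11, -18, -1, -7] (no swap needed)
Insert 16:
  append 16 at index 7 → [20, 12, 19, -11, -18, -1, -7, 16]
  16 > parent -11 at index 3, swap → [20, 12, 19, 16, -18, -1, -7, -11]
  16 > parent 12 at index 1, swap → [20, 16, 19, 12, -18, -1, -7, -11]
Insert -5:
  append -5 at index 8 → [20, 16, 19, 12, -18, -1, -7, -11, -5] (no swap needed)
Insert 4:
  append 4 at index 9 → [20, 16, 19, 12, -18, -1, -7, -11, -5, 4]
  4 > parent -18 at index 4, swap → [20, 16, 19, 12, 4, -1, -7, -11, -5, -18]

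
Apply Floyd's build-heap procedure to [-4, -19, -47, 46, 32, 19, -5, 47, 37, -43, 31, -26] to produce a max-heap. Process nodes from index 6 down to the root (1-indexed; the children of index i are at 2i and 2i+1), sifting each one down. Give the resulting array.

[47, 46, 19, 37, 32, -26, -5, -19, -4, -43, 31, -47]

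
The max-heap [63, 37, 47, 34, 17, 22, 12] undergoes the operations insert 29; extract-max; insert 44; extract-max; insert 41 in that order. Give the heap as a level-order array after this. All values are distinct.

[44, 41, 29, 37, 17, 22, 12, 34]

insert 29:
  append 29 at index 7 → [63, 37, 47, 34, 17, 22, 12, 29] (no swap needed)
extract-max → returns 63:
  remove root 63; move last element 29 to root → [29, 37, 47, 34, 17, 22, 12]
  29 vs larger child 47 at index 2, swap → [47, 37, 29, 34, 17, 22, 12]
insert 44:
  append 44 at index 7 → [47, 37, 29, 34, 17, 22, 12, 44]
  44 > parent 34 at index 3, swap → [47, 37, 29, 44, 17, 22, 12, 34]
  44 > parent 37 at index 1, swap → [47, 44, 29, 37, 17, 22, 12, 34]
extract-max → returns 47:
  remove root 47; move last element 34 to root → [34, 44, 29, 37, 17, 22, 12]
  34 vs larger child 44 at index 1, swap → [44, 34, 29, 37, 17, 22, 12]
  34 vs larger child 37 at index 3, swap → [44, 37, 29, 34, 17, 22, 12]
insert 41:
  append 41 at index 7 → [44, 37, 29, 34, 17, 22, 12, 41]
  41 > parent 34 at index 3, swap → [44, 37, 29, 41, 17, 22, 12, 34]
  41 > parent 37 at index 1, swap → [44, 41, 29, 37, 17, 22, 12, 34]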